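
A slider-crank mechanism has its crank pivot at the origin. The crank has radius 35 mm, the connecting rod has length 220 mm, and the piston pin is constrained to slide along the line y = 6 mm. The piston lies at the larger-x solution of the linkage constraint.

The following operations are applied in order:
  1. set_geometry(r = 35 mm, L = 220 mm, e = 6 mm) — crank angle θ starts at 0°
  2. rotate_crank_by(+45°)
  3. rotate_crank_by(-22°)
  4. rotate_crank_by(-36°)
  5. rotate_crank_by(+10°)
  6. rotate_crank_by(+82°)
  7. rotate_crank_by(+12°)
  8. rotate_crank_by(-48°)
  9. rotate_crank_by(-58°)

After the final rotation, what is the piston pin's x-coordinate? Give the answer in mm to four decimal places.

253.2914

set_geometry: r = 35 mm, L = 220 mm, e = 6 mm; θ ← 0°
rotate_crank_by(+45°): θ ← 0° +45° = 45°
rotate_crank_by(-22°): θ ← 45° -22° = 23°
rotate_crank_by(-36°): θ ← 23° -36° = -13°
rotate_crank_by(+10°): θ ← -13° +10° = -3°
rotate_crank_by(+82°): θ ← -3° +82° = 79°
rotate_crank_by(+12°): θ ← 79° +12° = 91°
rotate_crank_by(-48°): θ ← 91° -48° = 43°
rotate_crank_by(-58°): θ ← 43° -58° = -15°
crank pin P = (r cos θ, r sin θ) = (33.807404, -9.058667)
h = r sin θ − e = -9.058667 − 6 = -15.058667
x = r cos θ + √(L² − h²) = 33.807404 + √(48400.0 − 226.7634) = 33.807404 + 219.484023 = 253.291427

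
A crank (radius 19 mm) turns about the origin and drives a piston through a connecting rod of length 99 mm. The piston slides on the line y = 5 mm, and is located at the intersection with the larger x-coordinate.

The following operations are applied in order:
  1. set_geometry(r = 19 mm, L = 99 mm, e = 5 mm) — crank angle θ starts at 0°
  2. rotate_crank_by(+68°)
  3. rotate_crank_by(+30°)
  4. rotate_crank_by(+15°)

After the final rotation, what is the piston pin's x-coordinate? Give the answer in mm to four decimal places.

set_geometry: r = 19 mm, L = 99 mm, e = 5 mm; θ ← 0°
rotate_crank_by(+68°): θ ← 0° +68° = 68°
rotate_crank_by(+30°): θ ← 68° +30° = 98°
rotate_crank_by(+15°): θ ← 98° +15° = 113°
crank pin P = (r cos θ, r sin θ) = (-7.423891, 17.489592)
h = r sin θ − e = 17.489592 − 5 = 12.489592
x = r cos θ + √(L² − h²) = -7.423891 + √(9801.0 − 155.9899) = -7.423891 + 98.209012 = 90.785121

90.7851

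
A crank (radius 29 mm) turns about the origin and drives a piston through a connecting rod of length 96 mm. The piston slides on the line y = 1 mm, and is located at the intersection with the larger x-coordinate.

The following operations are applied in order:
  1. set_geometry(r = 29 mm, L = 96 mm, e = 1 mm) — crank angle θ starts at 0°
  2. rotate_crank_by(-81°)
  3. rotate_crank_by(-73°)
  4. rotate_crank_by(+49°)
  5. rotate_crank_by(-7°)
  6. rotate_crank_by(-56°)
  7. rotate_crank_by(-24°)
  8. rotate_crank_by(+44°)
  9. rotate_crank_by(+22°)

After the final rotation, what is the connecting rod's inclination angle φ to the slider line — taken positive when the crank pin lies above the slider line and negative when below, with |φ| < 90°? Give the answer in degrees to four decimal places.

-14.7622

set_geometry: r = 29 mm, L = 96 mm, e = 1 mm; θ ← 0°
rotate_crank_by(-81°): θ ← 0° -81° = -81°
rotate_crank_by(-73°): θ ← -81° -73° = -154°
rotate_crank_by(+49°): θ ← -154° +49° = -105°
rotate_crank_by(-7°): θ ← -105° -7° = -112°
rotate_crank_by(-56°): θ ← -112° -56° = -168°
rotate_crank_by(-24°): θ ← -168° -24° = -192°
rotate_crank_by(+44°): θ ← -192° +44° = -148°
rotate_crank_by(+22°): θ ← -148° +22° = -126°
crank pin P = (r cos θ, r sin θ) = (-17.045772, -23.461493)
h = r sin θ − e = -23.461493 − 1 = -24.461493
sin φ = h / L = -24.461493 / 96 = -0.25480722
φ = arcsin(-0.25480722) = -14.762162°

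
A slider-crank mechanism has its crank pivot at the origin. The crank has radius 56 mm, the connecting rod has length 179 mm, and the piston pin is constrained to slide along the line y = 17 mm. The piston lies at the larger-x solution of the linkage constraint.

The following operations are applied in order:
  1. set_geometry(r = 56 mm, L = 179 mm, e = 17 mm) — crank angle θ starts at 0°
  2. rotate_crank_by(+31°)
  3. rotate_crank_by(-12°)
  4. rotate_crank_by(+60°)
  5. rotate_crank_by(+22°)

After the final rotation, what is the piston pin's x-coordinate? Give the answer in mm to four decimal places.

164.2409

set_geometry: r = 56 mm, L = 179 mm, e = 17 mm; θ ← 0°
rotate_crank_by(+31°): θ ← 0° +31° = 31°
rotate_crank_by(-12°): θ ← 31° -12° = 19°
rotate_crank_by(+60°): θ ← 19° +60° = 79°
rotate_crank_by(+22°): θ ← 79° +22° = 101°
crank pin P = (r cos θ, r sin θ) = (-10.685304, 54.971122)
h = r sin θ − e = 54.971122 − 17 = 37.971122
x = r cos θ + √(L² − h²) = -10.685304 + √(32041.0 − 1441.8061) = -10.685304 + 174.926253 = 164.240949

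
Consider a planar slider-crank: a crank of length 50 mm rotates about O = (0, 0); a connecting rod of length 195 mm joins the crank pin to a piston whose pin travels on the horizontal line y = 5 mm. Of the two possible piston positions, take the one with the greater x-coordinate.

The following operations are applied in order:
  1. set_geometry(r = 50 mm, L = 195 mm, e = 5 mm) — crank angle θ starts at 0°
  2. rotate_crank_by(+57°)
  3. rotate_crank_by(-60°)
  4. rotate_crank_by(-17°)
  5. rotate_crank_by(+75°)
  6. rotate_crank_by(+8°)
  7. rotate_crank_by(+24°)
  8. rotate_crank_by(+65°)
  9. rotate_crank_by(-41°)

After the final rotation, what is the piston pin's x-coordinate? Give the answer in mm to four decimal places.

set_geometry: r = 50 mm, L = 195 mm, e = 5 mm; θ ← 0°
rotate_crank_by(+57°): θ ← 0° +57° = 57°
rotate_crank_by(-60°): θ ← 57° -60° = -3°
rotate_crank_by(-17°): θ ← -3° -17° = -20°
rotate_crank_by(+75°): θ ← -20° +75° = 55°
rotate_crank_by(+8°): θ ← 55° +8° = 63°
rotate_crank_by(+24°): θ ← 63° +24° = 87°
rotate_crank_by(+65°): θ ← 87° +65° = 152°
rotate_crank_by(-41°): θ ← 152° -41° = 111°
crank pin P = (r cos θ, r sin θ) = (-17.918397, 46.679021)
h = r sin θ − e = 46.679021 − 5 = 41.679021
x = r cos θ + √(L² − h²) = -17.918397 + √(38025.0 − 1737.1408) = -17.918397 + 190.493725 = 172.575327

172.5753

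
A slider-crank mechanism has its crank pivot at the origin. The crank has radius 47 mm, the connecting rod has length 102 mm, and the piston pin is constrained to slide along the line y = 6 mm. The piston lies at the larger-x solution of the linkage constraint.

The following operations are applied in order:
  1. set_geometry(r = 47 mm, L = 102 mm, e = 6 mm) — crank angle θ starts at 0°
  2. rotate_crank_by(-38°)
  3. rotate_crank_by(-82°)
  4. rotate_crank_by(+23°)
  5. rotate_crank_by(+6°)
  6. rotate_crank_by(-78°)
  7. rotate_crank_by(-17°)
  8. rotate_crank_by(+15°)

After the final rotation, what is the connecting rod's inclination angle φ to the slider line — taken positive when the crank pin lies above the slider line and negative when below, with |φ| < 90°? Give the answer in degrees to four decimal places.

set_geometry: r = 47 mm, L = 102 mm, e = 6 mm; θ ← 0°
rotate_crank_by(-38°): θ ← 0° -38° = -38°
rotate_crank_by(-82°): θ ← -38° -82° = -120°
rotate_crank_by(+23°): θ ← -120° +23° = -97°
rotate_crank_by(+6°): θ ← -97° +6° = -91°
rotate_crank_by(-78°): θ ← -91° -78° = -169°
rotate_crank_by(-17°): θ ← -169° -17° = -186°
rotate_crank_by(+15°): θ ← -186° +15° = -171°
crank pin P = (r cos θ, r sin θ) = (-46.421352, -7.352420)
h = r sin θ − e = -7.352420 − 6 = -13.352420
sin φ = h / L = -13.352420 / 102 = -0.13090608
φ = arcsin(-0.13090608) = -7.521954°

-7.5220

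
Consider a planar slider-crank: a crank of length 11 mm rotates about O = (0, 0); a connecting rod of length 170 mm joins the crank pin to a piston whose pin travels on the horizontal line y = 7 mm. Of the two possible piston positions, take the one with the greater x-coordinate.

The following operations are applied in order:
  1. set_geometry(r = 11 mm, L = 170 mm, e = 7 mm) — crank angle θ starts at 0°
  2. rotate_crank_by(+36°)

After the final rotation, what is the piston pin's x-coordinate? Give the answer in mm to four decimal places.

178.8983

set_geometry: r = 11 mm, L = 170 mm, e = 7 mm; θ ← 0°
rotate_crank_by(+36°): θ ← 0° +36° = 36°
crank pin P = (r cos θ, r sin θ) = (8.899187, 6.465638)
h = r sin θ − e = 6.465638 − 7 = -0.534362
x = r cos θ + √(L² − h²) = 8.899187 + √(28900.0 − 0.2855) = 8.899187 + 169.999160 = 178.898347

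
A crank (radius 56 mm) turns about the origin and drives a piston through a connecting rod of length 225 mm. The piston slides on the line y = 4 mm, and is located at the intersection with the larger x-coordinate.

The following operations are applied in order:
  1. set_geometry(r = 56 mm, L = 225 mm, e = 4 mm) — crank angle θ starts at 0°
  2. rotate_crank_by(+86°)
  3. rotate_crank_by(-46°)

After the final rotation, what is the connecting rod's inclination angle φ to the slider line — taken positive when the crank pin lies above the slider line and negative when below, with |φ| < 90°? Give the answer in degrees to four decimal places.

8.1755

set_geometry: r = 56 mm, L = 225 mm, e = 4 mm; θ ← 0°
rotate_crank_by(+86°): θ ← 0° +86° = 86°
rotate_crank_by(-46°): θ ← 86° -46° = 40°
crank pin P = (r cos θ, r sin θ) = (42.898489, 35.996106)
h = r sin θ − e = 35.996106 − 4 = 31.996106
sin φ = h / L = 31.996106 / 225 = 0.14220492
φ = arcsin(0.14220492) = 8.175455°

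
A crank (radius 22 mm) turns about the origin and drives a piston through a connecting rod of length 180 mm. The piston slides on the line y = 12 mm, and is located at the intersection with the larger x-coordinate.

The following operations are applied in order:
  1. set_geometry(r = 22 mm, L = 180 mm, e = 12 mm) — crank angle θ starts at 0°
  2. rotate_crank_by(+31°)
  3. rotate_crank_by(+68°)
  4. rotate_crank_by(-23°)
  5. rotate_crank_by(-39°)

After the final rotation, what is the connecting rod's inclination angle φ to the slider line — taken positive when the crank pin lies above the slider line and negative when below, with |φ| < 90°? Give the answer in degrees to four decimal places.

set_geometry: r = 22 mm, L = 180 mm, e = 12 mm; θ ← 0°
rotate_crank_by(+31°): θ ← 0° +31° = 31°
rotate_crank_by(+68°): θ ← 31° +68° = 99°
rotate_crank_by(-23°): θ ← 99° -23° = 76°
rotate_crank_by(-39°): θ ← 76° -39° = 37°
crank pin P = (r cos θ, r sin θ) = (17.569981, 13.239931)
h = r sin θ − e = 13.239931 − 12 = 1.239931
sin φ = h / L = 1.239931 / 180 = 0.00688850
φ = arcsin(0.00688850) = 0.394685°

0.3947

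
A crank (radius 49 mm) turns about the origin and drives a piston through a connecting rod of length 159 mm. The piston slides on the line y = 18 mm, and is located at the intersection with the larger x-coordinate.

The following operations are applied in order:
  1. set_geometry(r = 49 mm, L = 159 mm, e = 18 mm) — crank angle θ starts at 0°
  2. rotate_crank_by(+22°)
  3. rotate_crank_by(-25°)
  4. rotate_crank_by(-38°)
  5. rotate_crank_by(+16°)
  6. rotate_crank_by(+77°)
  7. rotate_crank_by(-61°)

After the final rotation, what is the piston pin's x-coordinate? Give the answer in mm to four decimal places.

205.3117

set_geometry: r = 49 mm, L = 159 mm, e = 18 mm; θ ← 0°
rotate_crank_by(+22°): θ ← 0° +22° = 22°
rotate_crank_by(-25°): θ ← 22° -25° = -3°
rotate_crank_by(-38°): θ ← -3° -38° = -41°
rotate_crank_by(+16°): θ ← -41° +16° = -25°
rotate_crank_by(+77°): θ ← -25° +77° = 52°
rotate_crank_by(-61°): θ ← 52° -61° = -9°
crank pin P = (r cos θ, r sin θ) = (48.396729, -7.665289)
h = r sin θ − e = -7.665289 − 18 = -25.665289
x = r cos θ + √(L² − h²) = 48.396729 + √(25281.0 − 658.7070) = 48.396729 + 156.914923 = 205.311651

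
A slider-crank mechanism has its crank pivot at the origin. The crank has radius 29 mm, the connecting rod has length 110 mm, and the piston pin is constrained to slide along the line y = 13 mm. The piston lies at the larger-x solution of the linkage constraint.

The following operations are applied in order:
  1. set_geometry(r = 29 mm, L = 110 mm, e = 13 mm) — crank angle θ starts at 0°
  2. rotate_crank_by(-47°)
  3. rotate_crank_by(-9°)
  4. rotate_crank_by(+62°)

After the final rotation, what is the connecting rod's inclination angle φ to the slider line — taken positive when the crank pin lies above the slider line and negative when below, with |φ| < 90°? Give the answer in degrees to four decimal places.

-5.1995

set_geometry: r = 29 mm, L = 110 mm, e = 13 mm; θ ← 0°
rotate_crank_by(-47°): θ ← 0° -47° = -47°
rotate_crank_by(-9°): θ ← -47° -9° = -56°
rotate_crank_by(+62°): θ ← -56° +62° = 6°
crank pin P = (r cos θ, r sin θ) = (28.841135, 3.031325)
h = r sin θ − e = 3.031325 − 13 = -9.968675
sin φ = h / L = -9.968675 / 110 = -0.09062431
φ = arcsin(-0.09062431) = -5.199524°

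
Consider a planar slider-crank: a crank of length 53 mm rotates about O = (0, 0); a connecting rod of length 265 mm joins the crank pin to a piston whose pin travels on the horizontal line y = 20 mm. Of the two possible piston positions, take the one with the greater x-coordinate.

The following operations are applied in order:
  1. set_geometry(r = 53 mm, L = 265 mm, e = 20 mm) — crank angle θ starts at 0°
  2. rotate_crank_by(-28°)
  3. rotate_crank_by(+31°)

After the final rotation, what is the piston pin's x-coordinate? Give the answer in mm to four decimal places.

317.3669

set_geometry: r = 53 mm, L = 265 mm, e = 20 mm; θ ← 0°
rotate_crank_by(-28°): θ ← 0° -28° = -28°
rotate_crank_by(+31°): θ ← -28° +31° = 3°
crank pin P = (r cos θ, r sin θ) = (52.927365, 2.773806)
h = r sin θ − e = 2.773806 − 20 = -17.226194
x = r cos θ + √(L² − h²) = 52.927365 + √(70225.0 − 296.7418) = 52.927365 + 264.439517 = 317.366882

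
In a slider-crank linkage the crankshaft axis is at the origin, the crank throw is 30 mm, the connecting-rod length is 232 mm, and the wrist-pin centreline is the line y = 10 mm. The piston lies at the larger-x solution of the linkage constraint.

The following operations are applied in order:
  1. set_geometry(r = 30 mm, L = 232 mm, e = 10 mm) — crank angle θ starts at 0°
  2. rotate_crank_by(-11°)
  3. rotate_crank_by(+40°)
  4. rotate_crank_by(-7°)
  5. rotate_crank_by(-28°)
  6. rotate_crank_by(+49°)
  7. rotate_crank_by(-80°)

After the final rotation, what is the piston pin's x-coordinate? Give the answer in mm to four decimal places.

set_geometry: r = 30 mm, L = 232 mm, e = 10 mm; θ ← 0°
rotate_crank_by(-11°): θ ← 0° -11° = -11°
rotate_crank_by(+40°): θ ← -11° +40° = 29°
rotate_crank_by(-7°): θ ← 29° -7° = 22°
rotate_crank_by(-28°): θ ← 22° -28° = -6°
rotate_crank_by(+49°): θ ← -6° +49° = 43°
rotate_crank_by(-80°): θ ← 43° -80° = -37°
crank pin P = (r cos θ, r sin θ) = (23.959065, -18.054451)
h = r sin θ − e = -18.054451 − 10 = -28.054451
x = r cos θ + √(L² − h²) = 23.959065 + √(53824.0 − 787.0522) = 23.959065 + 230.297520 = 254.256585

254.2566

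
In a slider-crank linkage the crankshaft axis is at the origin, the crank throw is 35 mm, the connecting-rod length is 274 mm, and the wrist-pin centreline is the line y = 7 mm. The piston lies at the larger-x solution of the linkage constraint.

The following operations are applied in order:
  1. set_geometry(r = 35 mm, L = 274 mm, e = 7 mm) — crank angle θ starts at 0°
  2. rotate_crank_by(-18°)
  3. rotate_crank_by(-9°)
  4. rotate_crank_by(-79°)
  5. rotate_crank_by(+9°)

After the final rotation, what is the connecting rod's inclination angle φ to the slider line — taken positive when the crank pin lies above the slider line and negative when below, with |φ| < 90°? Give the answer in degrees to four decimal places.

set_geometry: r = 35 mm, L = 274 mm, e = 7 mm; θ ← 0°
rotate_crank_by(-18°): θ ← 0° -18° = -18°
rotate_crank_by(-9°): θ ← -18° -9° = -27°
rotate_crank_by(-79°): θ ← -27° -79° = -106°
rotate_crank_by(+9°): θ ← -106° +9° = -97°
crank pin P = (r cos θ, r sin θ) = (-4.265427, -34.739115)
h = r sin θ − e = -34.739115 − 7 = -41.739115
sin φ = h / L = -41.739115 / 274 = -0.15233254
φ = arcsin(-0.15233254) = -8.762125°

-8.7621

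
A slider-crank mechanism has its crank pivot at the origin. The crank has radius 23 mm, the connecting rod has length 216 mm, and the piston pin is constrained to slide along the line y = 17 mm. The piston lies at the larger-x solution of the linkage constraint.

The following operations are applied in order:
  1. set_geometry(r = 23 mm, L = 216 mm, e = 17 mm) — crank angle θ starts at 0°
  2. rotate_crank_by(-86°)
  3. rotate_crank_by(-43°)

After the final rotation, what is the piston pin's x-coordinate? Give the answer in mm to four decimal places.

set_geometry: r = 23 mm, L = 216 mm, e = 17 mm; θ ← 0°
rotate_crank_by(-86°): θ ← 0° -86° = -86°
rotate_crank_by(-43°): θ ← -86° -43° = -129°
crank pin P = (r cos θ, r sin θ) = (-14.474369, -17.874357)
h = r sin θ − e = -17.874357 − 17 = -34.874357
x = r cos θ + √(L² − h²) = -14.474369 + √(46656.0 − 1216.2208) = -14.474369 + 213.166084 = 198.691715

198.6917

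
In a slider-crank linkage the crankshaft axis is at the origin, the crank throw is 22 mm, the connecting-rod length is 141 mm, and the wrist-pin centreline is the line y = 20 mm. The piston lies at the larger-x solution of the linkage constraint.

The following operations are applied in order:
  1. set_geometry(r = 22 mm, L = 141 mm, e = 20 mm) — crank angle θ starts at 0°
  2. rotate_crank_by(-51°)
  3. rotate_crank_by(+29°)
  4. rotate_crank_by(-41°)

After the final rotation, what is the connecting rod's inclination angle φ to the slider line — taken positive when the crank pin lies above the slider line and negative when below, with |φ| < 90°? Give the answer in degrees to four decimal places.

set_geometry: r = 22 mm, L = 141 mm, e = 20 mm; θ ← 0°
rotate_crank_by(-51°): θ ← 0° -51° = -51°
rotate_crank_by(+29°): θ ← -51° +29° = -22°
rotate_crank_by(-41°): θ ← -22° -41° = -63°
crank pin P = (r cos θ, r sin θ) = (9.987791, -19.602144)
h = r sin θ − e = -19.602144 − 20 = -39.602144
sin φ = h / L = -39.602144 / 141 = -0.28086627
φ = arcsin(-0.28086627) = -16.311913°

-16.3119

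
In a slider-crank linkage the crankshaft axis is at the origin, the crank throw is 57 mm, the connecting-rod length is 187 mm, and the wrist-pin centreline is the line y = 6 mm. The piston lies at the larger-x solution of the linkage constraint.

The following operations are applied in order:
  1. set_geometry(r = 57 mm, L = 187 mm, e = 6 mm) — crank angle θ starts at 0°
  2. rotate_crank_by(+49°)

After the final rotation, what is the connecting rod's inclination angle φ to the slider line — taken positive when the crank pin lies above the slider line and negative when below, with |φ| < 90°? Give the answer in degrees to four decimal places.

set_geometry: r = 57 mm, L = 187 mm, e = 6 mm; θ ← 0°
rotate_crank_by(+49°): θ ← 0° +49° = 49°
crank pin P = (r cos θ, r sin θ) = (37.395365, 43.018446)
h = r sin θ − e = 43.018446 − 6 = 37.018446
sin φ = h / L = 37.018446 / 187 = 0.19795960
φ = arcsin(0.19795960) = 11.417668°

11.4177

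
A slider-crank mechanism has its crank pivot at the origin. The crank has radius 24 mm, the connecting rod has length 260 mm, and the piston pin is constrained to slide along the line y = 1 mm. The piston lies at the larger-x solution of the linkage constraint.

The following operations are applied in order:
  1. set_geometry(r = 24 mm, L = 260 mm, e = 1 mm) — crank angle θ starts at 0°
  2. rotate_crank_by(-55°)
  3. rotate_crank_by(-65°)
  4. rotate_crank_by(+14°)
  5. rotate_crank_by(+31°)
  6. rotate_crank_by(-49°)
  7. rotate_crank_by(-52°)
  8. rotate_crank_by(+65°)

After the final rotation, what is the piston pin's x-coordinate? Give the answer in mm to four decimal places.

250.3435

set_geometry: r = 24 mm, L = 260 mm, e = 1 mm; θ ← 0°
rotate_crank_by(-55°): θ ← 0° -55° = -55°
rotate_crank_by(-65°): θ ← -55° -65° = -120°
rotate_crank_by(+14°): θ ← -120° +14° = -106°
rotate_crank_by(+31°): θ ← -106° +31° = -75°
rotate_crank_by(-49°): θ ← -75° -49° = -124°
rotate_crank_by(-52°): θ ← -124° -52° = -176°
rotate_crank_by(+65°): θ ← -176° +65° = -111°
crank pin P = (r cos θ, r sin θ) = (-8.600831, -22.405930)
h = r sin θ − e = -22.405930 − 1 = -23.405930
x = r cos θ + √(L² − h²) = -8.600831 + √(67600.0 − 547.8376) = -8.600831 + 258.944323 = 250.343492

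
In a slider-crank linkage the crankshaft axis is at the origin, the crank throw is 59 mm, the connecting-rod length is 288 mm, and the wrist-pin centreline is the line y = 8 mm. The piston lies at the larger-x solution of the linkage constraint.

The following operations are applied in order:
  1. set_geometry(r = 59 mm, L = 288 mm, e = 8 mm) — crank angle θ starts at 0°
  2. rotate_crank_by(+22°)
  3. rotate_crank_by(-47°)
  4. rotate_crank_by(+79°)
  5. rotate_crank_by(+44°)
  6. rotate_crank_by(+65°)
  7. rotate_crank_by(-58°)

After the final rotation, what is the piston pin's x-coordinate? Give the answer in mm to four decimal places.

268.5325

set_geometry: r = 59 mm, L = 288 mm, e = 8 mm; θ ← 0°
rotate_crank_by(+22°): θ ← 0° +22° = 22°
rotate_crank_by(-47°): θ ← 22° -47° = -25°
rotate_crank_by(+79°): θ ← -25° +79° = 54°
rotate_crank_by(+44°): θ ← 54° +44° = 98°
rotate_crank_by(+65°): θ ← 98° +65° = 163°
rotate_crank_by(-58°): θ ← 163° -58° = 105°
crank pin P = (r cos θ, r sin θ) = (-15.270324, 56.989624)
h = r sin θ − e = 56.989624 − 8 = 48.989624
x = r cos θ + √(L² − h²) = -15.270324 + √(82944.0 − 2399.9832) = -15.270324 + 283.802778 = 268.532454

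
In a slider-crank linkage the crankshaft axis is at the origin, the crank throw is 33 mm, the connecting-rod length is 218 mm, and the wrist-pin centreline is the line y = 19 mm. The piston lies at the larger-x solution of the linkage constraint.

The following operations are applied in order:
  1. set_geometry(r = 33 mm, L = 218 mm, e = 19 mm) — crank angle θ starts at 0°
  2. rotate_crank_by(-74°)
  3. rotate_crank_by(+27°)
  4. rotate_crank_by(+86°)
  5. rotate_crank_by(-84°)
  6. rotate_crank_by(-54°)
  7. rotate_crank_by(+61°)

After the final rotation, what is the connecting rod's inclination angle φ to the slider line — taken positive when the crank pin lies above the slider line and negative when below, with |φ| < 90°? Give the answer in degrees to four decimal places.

-10.3903

set_geometry: r = 33 mm, L = 218 mm, e = 19 mm; θ ← 0°
rotate_crank_by(-74°): θ ← 0° -74° = -74°
rotate_crank_by(+27°): θ ← -74° +27° = -47°
rotate_crank_by(+86°): θ ← -47° +86° = 39°
rotate_crank_by(-84°): θ ← 39° -84° = -45°
rotate_crank_by(-54°): θ ← -45° -54° = -99°
rotate_crank_by(+61°): θ ← -99° +61° = -38°
crank pin P = (r cos θ, r sin θ) = (26.004355, -20.316829)
h = r sin θ − e = -20.316829 − 19 = -39.316829
sin φ = h / L = -39.316829 / 218 = -0.18035243
φ = arcsin(-0.18035243) = -10.390288°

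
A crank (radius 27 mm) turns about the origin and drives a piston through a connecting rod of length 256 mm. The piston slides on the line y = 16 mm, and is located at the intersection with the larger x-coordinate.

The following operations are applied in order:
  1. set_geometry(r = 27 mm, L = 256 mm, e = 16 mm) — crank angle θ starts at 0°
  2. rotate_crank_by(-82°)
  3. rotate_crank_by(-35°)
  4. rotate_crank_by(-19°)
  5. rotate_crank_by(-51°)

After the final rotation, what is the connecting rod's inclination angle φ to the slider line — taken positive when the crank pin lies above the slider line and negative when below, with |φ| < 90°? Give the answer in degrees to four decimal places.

-2.8457

set_geometry: r = 27 mm, L = 256 mm, e = 16 mm; θ ← 0°
rotate_crank_by(-82°): θ ← 0° -82° = -82°
rotate_crank_by(-35°): θ ← -82° -35° = -117°
rotate_crank_by(-19°): θ ← -117° -19° = -136°
rotate_crank_by(-51°): θ ← -136° -51° = -187°
crank pin P = (r cos θ, r sin θ) = (-26.798746, 3.290472)
h = r sin θ − e = 3.290472 − 16 = -12.709528
sin φ = h / L = -12.709528 / 256 = -0.04964659
φ = arcsin(-0.04964659) = -2.845710°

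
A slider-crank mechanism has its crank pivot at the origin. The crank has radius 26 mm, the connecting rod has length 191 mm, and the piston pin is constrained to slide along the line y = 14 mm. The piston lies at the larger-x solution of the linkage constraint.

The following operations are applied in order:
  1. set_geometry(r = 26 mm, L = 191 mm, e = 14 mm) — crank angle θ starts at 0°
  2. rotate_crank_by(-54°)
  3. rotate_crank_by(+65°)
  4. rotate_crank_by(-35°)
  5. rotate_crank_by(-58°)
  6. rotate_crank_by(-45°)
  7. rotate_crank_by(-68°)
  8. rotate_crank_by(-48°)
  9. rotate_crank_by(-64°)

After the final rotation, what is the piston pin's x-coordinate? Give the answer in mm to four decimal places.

206.5274

set_geometry: r = 26 mm, L = 191 mm, e = 14 mm; θ ← 0°
rotate_crank_by(-54°): θ ← 0° -54° = -54°
rotate_crank_by(+65°): θ ← -54° +65° = 11°
rotate_crank_by(-35°): θ ← 11° -35° = -24°
rotate_crank_by(-58°): θ ← -24° -58° = -82°
rotate_crank_by(-45°): θ ← -82° -45° = -127°
rotate_crank_by(-68°): θ ← -127° -68° = -195°
rotate_crank_by(-48°): θ ← -195° -48° = -243°
rotate_crank_by(-64°): θ ← -243° -64° = -307°
crank pin P = (r cos θ, r sin θ) = (15.647191, 20.764523)
h = r sin θ − e = 20.764523 − 14 = 6.764523
x = r cos θ + √(L² − h²) = 15.647191 + √(36481.0 − 45.7588) = 15.647191 + 190.880175 = 206.527366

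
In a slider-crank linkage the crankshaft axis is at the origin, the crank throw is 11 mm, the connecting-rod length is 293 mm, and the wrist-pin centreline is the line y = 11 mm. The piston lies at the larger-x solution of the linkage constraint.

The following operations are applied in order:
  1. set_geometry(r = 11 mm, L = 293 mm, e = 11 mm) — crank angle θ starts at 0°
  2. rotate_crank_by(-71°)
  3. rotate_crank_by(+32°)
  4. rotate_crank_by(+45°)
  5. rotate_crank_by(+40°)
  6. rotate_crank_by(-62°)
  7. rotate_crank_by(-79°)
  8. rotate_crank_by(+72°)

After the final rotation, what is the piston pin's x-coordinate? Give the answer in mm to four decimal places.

302.7259

set_geometry: r = 11 mm, L = 293 mm, e = 11 mm; θ ← 0°
rotate_crank_by(-71°): θ ← 0° -71° = -71°
rotate_crank_by(+32°): θ ← -71° +32° = -39°
rotate_crank_by(+45°): θ ← -39° +45° = 6°
rotate_crank_by(+40°): θ ← 6° +40° = 46°
rotate_crank_by(-62°): θ ← 46° -62° = -16°
rotate_crank_by(-79°): θ ← -16° -79° = -95°
rotate_crank_by(+72°): θ ← -95° +72° = -23°
crank pin P = (r cos θ, r sin θ) = (10.125553, -4.298042)
h = r sin θ − e = -4.298042 − 11 = -15.298042
x = r cos θ + √(L² − h²) = 10.125553 + √(85849.0 − 234.0301) = 10.125553 + 292.600359 = 302.725912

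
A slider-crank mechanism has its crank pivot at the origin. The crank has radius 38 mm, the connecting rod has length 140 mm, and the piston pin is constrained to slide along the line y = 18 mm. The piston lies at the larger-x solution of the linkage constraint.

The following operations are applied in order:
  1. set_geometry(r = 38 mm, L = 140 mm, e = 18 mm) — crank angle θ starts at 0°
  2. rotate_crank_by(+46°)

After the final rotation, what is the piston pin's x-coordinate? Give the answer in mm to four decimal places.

166.0855

set_geometry: r = 38 mm, L = 140 mm, e = 18 mm; θ ← 0°
rotate_crank_by(+46°): θ ← 0° +46° = 46°
crank pin P = (r cos θ, r sin θ) = (26.397018, 27.334912)
h = r sin θ − e = 27.334912 − 18 = 9.334912
x = r cos θ + √(L² − h²) = 26.397018 + √(19600.0 − 87.1406) = 26.397018 + 139.688437 = 166.085455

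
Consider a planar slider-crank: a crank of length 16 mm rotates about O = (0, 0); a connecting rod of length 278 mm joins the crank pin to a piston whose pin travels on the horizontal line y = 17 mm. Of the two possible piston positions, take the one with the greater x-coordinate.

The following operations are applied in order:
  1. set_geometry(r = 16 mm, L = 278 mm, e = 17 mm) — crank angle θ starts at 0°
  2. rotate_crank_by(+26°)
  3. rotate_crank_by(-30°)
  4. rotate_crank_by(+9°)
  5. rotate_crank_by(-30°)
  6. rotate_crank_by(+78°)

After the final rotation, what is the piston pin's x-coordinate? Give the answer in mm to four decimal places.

287.5970

set_geometry: r = 16 mm, L = 278 mm, e = 17 mm; θ ← 0°
rotate_crank_by(+26°): θ ← 0° +26° = 26°
rotate_crank_by(-30°): θ ← 26° -30° = -4°
rotate_crank_by(+9°): θ ← -4° +9° = 5°
rotate_crank_by(-30°): θ ← 5° -30° = -25°
rotate_crank_by(+78°): θ ← -25° +78° = 53°
crank pin P = (r cos θ, r sin θ) = (9.629040, 12.778168)
h = r sin θ − e = 12.778168 − 17 = -4.221832
x = r cos θ + √(L² − h²) = 9.629040 + √(77284.0 − 17.8239) = 9.629040 + 277.967941 = 287.596981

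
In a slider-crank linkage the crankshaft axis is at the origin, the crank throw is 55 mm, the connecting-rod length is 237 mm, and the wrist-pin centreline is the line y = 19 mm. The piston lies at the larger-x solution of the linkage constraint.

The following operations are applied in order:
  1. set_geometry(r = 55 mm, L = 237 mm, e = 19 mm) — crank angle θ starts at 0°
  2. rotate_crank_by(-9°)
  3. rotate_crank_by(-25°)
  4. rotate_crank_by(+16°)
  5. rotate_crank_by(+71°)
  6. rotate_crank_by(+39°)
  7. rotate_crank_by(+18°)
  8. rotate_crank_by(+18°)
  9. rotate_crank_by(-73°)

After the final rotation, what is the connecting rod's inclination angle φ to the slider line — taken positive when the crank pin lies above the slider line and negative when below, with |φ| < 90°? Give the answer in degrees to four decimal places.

6.3113

set_geometry: r = 55 mm, L = 237 mm, e = 19 mm; θ ← 0°
rotate_crank_by(-9°): θ ← 0° -9° = -9°
rotate_crank_by(-25°): θ ← -9° -25° = -34°
rotate_crank_by(+16°): θ ← -34° +16° = -18°
rotate_crank_by(+71°): θ ← -18° +71° = 53°
rotate_crank_by(+39°): θ ← 53° +39° = 92°
rotate_crank_by(+18°): θ ← 92° +18° = 110°
rotate_crank_by(+18°): θ ← 110° +18° = 128°
rotate_crank_by(-73°): θ ← 128° -73° = 55°
crank pin P = (r cos θ, r sin θ) = (31.546704, 45.053362)
h = r sin θ − e = 45.053362 − 19 = 26.053362
sin φ = h / L = 26.053362 / 237 = 0.10992980
φ = arcsin(0.10992980) = 6.311269°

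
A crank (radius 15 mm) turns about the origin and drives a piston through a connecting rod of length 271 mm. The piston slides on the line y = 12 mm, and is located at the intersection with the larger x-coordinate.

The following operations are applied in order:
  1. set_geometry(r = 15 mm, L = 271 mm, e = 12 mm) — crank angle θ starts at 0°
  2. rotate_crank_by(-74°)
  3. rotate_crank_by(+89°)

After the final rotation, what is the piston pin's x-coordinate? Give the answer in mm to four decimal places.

285.3673

set_geometry: r = 15 mm, L = 271 mm, e = 12 mm; θ ← 0°
rotate_crank_by(-74°): θ ← 0° -74° = -74°
rotate_crank_by(+89°): θ ← -74° +89° = 15°
crank pin P = (r cos θ, r sin θ) = (14.488887, 3.882286)
h = r sin θ − e = 3.882286 − 12 = -8.117714
x = r cos θ + √(L² − h²) = 14.488887 + √(73441.0 − 65.8973) = 14.488887 + 270.878391 = 285.367278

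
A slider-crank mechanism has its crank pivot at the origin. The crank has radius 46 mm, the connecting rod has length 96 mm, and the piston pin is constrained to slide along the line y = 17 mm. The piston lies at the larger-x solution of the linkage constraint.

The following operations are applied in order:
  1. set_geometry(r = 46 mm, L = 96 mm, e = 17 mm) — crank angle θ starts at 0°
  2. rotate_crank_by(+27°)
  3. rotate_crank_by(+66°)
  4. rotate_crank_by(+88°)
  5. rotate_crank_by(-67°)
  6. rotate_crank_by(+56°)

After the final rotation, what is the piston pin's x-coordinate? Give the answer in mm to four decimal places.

set_geometry: r = 46 mm, L = 96 mm, e = 17 mm; θ ← 0°
rotate_crank_by(+27°): θ ← 0° +27° = 27°
rotate_crank_by(+66°): θ ← 27° +66° = 93°
rotate_crank_by(+88°): θ ← 93° +88° = 181°
rotate_crank_by(-67°): θ ← 181° -67° = 114°
rotate_crank_by(+56°): θ ← 114° +56° = 170°
crank pin P = (r cos θ, r sin θ) = (-45.301157, 7.987816)
h = r sin θ − e = 7.987816 − 17 = -9.012184
x = r cos θ + √(L² − h²) = -45.301157 + √(9216.0 − 81.2195) = -45.301157 + 95.576046 = 50.274889

50.2749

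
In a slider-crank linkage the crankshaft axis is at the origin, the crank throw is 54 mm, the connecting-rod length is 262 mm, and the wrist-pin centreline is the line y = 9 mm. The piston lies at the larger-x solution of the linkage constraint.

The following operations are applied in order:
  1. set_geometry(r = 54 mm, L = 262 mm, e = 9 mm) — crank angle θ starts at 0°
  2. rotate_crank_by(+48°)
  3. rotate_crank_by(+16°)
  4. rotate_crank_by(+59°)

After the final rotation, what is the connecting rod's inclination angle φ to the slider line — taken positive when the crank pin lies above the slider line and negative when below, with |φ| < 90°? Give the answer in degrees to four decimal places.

7.9613

set_geometry: r = 54 mm, L = 262 mm, e = 9 mm; θ ← 0°
rotate_crank_by(+48°): θ ← 0° +48° = 48°
rotate_crank_by(+16°): θ ← 48° +16° = 64°
rotate_crank_by(+59°): θ ← 64° +59° = 123°
crank pin P = (r cos θ, r sin θ) = (-29.410508, 45.288211)
h = r sin θ − e = 45.288211 − 9 = 36.288211
sin φ = h / L = 36.288211 / 262 = 0.13850462
φ = arcsin(0.13850462) = 7.961324°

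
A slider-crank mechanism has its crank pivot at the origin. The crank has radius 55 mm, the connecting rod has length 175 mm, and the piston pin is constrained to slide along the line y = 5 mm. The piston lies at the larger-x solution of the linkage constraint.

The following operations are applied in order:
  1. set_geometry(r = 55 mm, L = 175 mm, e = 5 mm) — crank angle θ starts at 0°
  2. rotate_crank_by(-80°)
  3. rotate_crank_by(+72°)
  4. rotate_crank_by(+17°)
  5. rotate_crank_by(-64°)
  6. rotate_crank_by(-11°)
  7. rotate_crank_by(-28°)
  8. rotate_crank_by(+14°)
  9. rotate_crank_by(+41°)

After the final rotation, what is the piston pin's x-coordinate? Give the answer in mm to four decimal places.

213.2008

set_geometry: r = 55 mm, L = 175 mm, e = 5 mm; θ ← 0°
rotate_crank_by(-80°): θ ← 0° -80° = -80°
rotate_crank_by(+72°): θ ← -80° +72° = -8°
rotate_crank_by(+17°): θ ← -8° +17° = 9°
rotate_crank_by(-64°): θ ← 9° -64° = -55°
rotate_crank_by(-11°): θ ← -55° -11° = -66°
rotate_crank_by(-28°): θ ← -66° -28° = -94°
rotate_crank_by(+14°): θ ← -94° +14° = -80°
rotate_crank_by(+41°): θ ← -80° +41° = -39°
crank pin P = (r cos θ, r sin θ) = (42.743028, -34.612622)
h = r sin θ − e = -34.612622 − 5 = -39.612622
x = r cos θ + √(L² − h²) = 42.743028 + √(30625.0 − 1569.1598) = 42.743028 + 170.457737 = 213.200765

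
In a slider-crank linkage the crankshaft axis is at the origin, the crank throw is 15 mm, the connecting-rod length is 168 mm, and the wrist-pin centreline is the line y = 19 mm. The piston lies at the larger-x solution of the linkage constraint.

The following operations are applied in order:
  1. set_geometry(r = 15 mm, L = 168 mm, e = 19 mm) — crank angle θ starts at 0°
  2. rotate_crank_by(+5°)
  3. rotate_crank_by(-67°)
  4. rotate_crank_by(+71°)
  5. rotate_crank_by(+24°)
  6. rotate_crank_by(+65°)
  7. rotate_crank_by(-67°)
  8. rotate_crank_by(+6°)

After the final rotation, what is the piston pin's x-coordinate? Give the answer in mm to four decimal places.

set_geometry: r = 15 mm, L = 168 mm, e = 19 mm; θ ← 0°
rotate_crank_by(+5°): θ ← 0° +5° = 5°
rotate_crank_by(-67°): θ ← 5° -67° = -62°
rotate_crank_by(+71°): θ ← -62° +71° = 9°
rotate_crank_by(+24°): θ ← 9° +24° = 33°
rotate_crank_by(+65°): θ ← 33° +65° = 98°
rotate_crank_by(-67°): θ ← 98° -67° = 31°
rotate_crank_by(+6°): θ ← 31° +6° = 37°
crank pin P = (r cos θ, r sin θ) = (11.979533, 9.027225)
h = r sin θ − e = 9.027225 − 19 = -9.972775
x = r cos θ + √(L² − h²) = 11.979533 + √(28224.0 − 99.4562) = 11.979533 + 167.703738 = 179.683271

179.6833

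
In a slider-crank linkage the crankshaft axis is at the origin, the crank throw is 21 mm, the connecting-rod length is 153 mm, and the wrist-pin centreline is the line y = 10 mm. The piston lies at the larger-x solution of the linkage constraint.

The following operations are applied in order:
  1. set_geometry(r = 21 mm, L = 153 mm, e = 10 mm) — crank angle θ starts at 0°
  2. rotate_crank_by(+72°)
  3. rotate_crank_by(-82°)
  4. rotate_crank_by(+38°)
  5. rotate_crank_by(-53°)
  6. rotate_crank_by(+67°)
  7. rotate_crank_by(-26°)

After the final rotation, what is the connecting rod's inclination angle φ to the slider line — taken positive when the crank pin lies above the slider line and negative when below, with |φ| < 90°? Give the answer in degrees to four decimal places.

-1.5774

set_geometry: r = 21 mm, L = 153 mm, e = 10 mm; θ ← 0°
rotate_crank_by(+72°): θ ← 0° +72° = 72°
rotate_crank_by(-82°): θ ← 72° -82° = -10°
rotate_crank_by(+38°): θ ← -10° +38° = 28°
rotate_crank_by(-53°): θ ← 28° -53° = -25°
rotate_crank_by(+67°): θ ← -25° +67° = 42°
rotate_crank_by(-26°): θ ← 42° -26° = 16°
crank pin P = (r cos θ, r sin θ) = (20.186496, 5.788384)
h = r sin θ − e = 5.788384 − 10 = -4.211616
sin φ = h / L = -4.211616 / 153 = -0.02752690
φ = arcsin(-0.02752690) = -1.577374°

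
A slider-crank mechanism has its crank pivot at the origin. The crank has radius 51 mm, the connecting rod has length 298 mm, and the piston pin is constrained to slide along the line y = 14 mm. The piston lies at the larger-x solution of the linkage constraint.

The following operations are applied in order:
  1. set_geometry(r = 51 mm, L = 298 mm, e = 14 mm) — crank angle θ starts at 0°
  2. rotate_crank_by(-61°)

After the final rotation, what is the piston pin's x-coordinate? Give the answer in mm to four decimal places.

set_geometry: r = 51 mm, L = 298 mm, e = 14 mm; θ ← 0°
rotate_crank_by(-61°): θ ← 0° -61° = -61°
crank pin P = (r cos θ, r sin θ) = (24.725291, -44.605605)
h = r sin θ − e = -44.605605 − 14 = -58.605605
x = r cos θ + √(L² − h²) = 24.725291 + √(88804.0 − 3434.6169) = 24.725291 + 292.180395 = 316.905685

316.9057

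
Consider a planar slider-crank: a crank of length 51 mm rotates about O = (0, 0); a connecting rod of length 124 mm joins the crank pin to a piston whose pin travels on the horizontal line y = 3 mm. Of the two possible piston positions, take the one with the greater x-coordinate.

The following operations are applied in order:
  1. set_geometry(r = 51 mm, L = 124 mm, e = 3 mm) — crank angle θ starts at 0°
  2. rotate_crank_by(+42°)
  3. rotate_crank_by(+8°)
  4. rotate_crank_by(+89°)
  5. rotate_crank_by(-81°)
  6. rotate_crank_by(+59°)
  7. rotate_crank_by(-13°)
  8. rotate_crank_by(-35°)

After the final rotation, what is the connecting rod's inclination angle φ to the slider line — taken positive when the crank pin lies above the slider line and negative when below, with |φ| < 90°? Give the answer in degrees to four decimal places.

set_geometry: r = 51 mm, L = 124 mm, e = 3 mm; θ ← 0°
rotate_crank_by(+42°): θ ← 0° +42° = 42°
rotate_crank_by(+8°): θ ← 42° +8° = 50°
rotate_crank_by(+89°): θ ← 50° +89° = 139°
rotate_crank_by(-81°): θ ← 139° -81° = 58°
rotate_crank_by(+59°): θ ← 58° +59° = 117°
rotate_crank_by(-13°): θ ← 117° -13° = 104°
rotate_crank_by(-35°): θ ← 104° -35° = 69°
crank pin P = (r cos θ, r sin θ) = (18.276765, 47.612602)
h = r sin θ − e = 47.612602 − 3 = 44.612602
sin φ = h / L = 44.612602 / 124 = 0.35977905
φ = arcsin(0.35977905) = 21.086627°

21.0866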